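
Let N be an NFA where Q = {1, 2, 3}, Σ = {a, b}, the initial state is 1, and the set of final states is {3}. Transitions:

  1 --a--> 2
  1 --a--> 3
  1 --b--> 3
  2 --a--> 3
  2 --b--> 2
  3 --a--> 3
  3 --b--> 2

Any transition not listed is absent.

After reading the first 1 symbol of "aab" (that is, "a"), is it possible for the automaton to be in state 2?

Yes

Start in {1}.
Read 'a': {1} → {2, 3}.
State 2 is in {2, 3}.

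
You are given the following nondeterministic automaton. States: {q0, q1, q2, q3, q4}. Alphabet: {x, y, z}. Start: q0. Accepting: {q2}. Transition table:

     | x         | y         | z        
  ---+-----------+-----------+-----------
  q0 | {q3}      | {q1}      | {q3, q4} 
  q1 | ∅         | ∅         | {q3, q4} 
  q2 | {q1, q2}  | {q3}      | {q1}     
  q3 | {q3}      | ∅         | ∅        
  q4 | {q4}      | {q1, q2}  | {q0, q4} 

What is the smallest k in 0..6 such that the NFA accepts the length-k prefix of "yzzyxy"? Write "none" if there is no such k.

4

Start in {q0}.
Read 'y': {q0} → {q1}.
Read 'z': {q1} → {q3, q4}.
Read 'z': {q3, q4} → {q0, q4}.
Read 'y': {q0, q4} → {q1, q2}.
None of the earlier sets intersect F, but {q1, q2} does.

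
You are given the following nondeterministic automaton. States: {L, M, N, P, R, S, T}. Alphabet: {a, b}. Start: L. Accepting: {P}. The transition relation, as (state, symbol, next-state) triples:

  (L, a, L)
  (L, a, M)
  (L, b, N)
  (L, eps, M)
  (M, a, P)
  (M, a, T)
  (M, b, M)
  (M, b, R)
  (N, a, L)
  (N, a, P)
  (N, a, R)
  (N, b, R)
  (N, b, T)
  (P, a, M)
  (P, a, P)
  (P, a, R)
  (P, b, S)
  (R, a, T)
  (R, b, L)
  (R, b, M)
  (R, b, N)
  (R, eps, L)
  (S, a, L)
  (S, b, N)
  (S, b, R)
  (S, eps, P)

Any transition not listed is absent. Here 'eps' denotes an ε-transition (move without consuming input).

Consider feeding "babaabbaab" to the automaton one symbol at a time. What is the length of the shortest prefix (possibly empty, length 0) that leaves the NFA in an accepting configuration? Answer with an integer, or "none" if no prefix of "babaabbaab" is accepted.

Start: ε-closure({L}) = {L, M}.
Read 'b': {L, M} → {L, M, N, R}.
Read 'a': {L, M, N, R} → {L, M, P, R, T}.
None of the earlier sets intersect F, but {L, M, P, R, T} does.

2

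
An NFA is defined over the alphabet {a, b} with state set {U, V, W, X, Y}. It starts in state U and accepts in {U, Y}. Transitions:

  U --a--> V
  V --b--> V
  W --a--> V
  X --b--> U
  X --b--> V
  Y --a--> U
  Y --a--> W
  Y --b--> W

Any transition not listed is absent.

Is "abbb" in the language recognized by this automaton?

No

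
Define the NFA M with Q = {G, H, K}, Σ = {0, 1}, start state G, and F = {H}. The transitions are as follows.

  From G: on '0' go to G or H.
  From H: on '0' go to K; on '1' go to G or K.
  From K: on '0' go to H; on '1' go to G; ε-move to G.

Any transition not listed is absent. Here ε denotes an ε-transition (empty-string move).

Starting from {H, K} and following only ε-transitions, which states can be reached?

{G, H, K}

Begin with {H, K}.
ε-move K → G; add G.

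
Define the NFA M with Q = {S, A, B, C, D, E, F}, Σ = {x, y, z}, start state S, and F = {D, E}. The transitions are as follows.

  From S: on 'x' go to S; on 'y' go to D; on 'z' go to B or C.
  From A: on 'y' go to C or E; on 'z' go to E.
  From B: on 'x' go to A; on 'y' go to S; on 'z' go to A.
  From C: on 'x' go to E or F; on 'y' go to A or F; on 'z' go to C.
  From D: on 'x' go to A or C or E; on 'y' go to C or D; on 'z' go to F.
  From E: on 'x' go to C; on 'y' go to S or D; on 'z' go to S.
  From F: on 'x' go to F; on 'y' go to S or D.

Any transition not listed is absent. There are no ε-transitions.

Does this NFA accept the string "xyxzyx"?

Yes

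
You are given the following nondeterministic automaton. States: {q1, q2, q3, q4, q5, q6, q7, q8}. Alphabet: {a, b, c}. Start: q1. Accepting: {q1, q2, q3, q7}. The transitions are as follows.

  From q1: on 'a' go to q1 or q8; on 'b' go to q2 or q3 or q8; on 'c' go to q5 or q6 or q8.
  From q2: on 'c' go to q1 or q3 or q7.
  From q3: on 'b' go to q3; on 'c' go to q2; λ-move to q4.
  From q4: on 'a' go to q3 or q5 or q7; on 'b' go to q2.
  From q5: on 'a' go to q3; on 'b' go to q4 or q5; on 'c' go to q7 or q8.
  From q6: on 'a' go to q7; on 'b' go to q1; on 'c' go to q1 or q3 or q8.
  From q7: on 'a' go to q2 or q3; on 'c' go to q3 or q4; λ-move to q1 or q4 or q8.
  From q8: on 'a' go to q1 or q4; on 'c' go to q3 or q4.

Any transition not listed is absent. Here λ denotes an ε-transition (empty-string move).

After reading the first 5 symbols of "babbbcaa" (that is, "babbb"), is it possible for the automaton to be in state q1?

Start in {q1}.
Read 'b': q1→{q2, q3, q8}; union {q2, q3, q8}; ε-closure = {q2, q3, q4, q8}.
Read 'a': q2→∅, q3→∅, q4→{q3, q5, q7}, q8→{q1, q4}; union {q1, q3, q4, q5, q7}; ε-closure = {q1, q3, q4, q5, q7, q8}.
Read 'b': q1→{q2, q3, q8}, q3→{q3}, q4→{q2}, q5→{q4, q5}, q7→∅, q8→∅; now {q2, q3, q4, q5, q8}.
Read 'b': q2→∅, q3→{q3}, q4→{q2}, q5→{q4, q5}, q8→∅; now {q2, q3, q4, q5}.
Read 'b': q2→∅, q3→{q3}, q4→{q2}, q5→{q4, q5}; now {q2, q3, q4, q5}.
State q1 is not in {q2, q3, q4, q5}.

No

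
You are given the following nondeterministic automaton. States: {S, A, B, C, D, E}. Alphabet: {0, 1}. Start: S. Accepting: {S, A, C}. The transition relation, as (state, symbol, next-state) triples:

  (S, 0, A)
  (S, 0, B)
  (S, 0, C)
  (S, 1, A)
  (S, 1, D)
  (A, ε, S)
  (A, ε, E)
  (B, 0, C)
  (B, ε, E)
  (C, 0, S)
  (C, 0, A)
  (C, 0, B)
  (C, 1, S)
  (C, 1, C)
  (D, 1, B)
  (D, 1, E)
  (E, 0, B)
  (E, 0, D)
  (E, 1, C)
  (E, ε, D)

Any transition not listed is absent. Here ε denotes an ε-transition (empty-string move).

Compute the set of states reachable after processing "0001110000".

{S, A, B, C, D, E}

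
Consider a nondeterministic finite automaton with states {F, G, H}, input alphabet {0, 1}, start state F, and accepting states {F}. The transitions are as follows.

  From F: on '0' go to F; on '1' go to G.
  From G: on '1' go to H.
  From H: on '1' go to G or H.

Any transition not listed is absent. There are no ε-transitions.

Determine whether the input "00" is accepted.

Yes

Start in {F}.
Read '0': {F} → {F}.
Read '0': {F} → {F}.
The final set {F} contains the accepting state F.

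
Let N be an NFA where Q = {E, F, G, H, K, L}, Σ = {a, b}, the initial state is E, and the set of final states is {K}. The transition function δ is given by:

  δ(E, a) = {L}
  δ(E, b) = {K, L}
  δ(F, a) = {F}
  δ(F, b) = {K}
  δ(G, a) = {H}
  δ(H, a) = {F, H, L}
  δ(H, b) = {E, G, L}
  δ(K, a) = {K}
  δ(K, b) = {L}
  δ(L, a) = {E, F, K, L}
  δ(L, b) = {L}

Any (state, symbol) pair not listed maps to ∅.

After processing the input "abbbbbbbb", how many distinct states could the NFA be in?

Start in {E}.
Read 'a': {E} → {L}.
Read 'b': {L} → {L}.
Read 'b': {L} → {L}.
Read 'b': {L} → {L}.
Read 'b': {L} → {L}.
Read 'b': {L} → {L}.
Read 'b': {L} → {L}.
Read 'b': {L} → {L}.
Read 'b': {L} → {L}.
That set has 1 state.

1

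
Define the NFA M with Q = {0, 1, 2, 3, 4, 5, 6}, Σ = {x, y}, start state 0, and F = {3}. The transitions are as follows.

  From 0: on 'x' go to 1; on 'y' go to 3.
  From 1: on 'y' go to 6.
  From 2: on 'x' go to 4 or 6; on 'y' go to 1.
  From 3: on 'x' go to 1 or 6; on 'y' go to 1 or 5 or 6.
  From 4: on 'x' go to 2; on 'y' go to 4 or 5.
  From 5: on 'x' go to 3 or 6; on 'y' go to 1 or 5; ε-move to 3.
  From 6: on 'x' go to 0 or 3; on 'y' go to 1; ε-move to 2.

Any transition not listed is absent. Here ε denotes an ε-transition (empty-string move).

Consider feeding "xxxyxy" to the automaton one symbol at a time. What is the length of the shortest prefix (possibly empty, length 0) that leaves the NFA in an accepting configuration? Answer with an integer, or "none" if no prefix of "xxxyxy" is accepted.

Start in {0}.
Read 'x': 0→{1}; now {1}.
Read 'x': 1→∅; now ∅.
The set is empty and remains empty for the remaining 4 symbols.
No reachable set along the way intersects F.

none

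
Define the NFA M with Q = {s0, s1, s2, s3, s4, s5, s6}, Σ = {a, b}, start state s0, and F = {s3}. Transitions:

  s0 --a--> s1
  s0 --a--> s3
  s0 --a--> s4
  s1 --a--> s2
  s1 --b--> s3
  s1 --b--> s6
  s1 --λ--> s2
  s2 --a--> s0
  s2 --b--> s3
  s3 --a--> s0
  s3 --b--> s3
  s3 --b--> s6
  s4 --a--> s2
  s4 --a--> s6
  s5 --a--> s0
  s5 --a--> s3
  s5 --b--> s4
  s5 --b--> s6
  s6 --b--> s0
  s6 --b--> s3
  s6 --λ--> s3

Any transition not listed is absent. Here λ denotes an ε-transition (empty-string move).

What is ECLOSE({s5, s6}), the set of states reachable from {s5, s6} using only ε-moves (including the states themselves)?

Begin with {s5, s6}.
ε-move s6 → s3; add s3.

{s3, s5, s6}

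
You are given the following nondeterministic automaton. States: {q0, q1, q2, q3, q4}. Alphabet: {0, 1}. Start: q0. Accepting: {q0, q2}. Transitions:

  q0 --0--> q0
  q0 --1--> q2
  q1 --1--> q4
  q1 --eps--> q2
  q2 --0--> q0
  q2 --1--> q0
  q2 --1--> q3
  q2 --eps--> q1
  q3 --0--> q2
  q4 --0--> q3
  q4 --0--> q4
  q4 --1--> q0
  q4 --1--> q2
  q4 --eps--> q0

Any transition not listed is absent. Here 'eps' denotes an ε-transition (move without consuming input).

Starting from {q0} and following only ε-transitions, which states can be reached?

{q0}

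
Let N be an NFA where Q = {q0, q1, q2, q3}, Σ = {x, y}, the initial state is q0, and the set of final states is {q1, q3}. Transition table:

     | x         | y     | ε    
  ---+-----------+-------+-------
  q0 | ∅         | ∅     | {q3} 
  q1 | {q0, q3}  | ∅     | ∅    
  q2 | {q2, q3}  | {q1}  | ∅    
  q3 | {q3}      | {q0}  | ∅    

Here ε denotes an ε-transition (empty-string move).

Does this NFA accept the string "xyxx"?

Start: ε-closure({q0}) = {q0, q3}.
Read 'x': {q0, q3} → {q3}.
Read 'y': {q3} → {q0, q3}.
Read 'x': {q0, q3} → {q3}.
Read 'x': {q3} → {q3}.
The final set {q3} contains the accepting state q3.

Yes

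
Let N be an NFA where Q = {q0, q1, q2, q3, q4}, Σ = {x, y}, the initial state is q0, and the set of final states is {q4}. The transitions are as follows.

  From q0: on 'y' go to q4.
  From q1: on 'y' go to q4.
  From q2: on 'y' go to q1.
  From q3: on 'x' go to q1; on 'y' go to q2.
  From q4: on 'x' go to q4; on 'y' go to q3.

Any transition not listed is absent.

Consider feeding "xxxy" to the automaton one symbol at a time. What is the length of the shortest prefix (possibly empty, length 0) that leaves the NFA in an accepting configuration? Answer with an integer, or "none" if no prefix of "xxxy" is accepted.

Start in {q0}.
Read 'x': {q0} → ∅.
The set is empty and remains empty for the remaining 3 symbols.
No reachable set along the way intersects F.

none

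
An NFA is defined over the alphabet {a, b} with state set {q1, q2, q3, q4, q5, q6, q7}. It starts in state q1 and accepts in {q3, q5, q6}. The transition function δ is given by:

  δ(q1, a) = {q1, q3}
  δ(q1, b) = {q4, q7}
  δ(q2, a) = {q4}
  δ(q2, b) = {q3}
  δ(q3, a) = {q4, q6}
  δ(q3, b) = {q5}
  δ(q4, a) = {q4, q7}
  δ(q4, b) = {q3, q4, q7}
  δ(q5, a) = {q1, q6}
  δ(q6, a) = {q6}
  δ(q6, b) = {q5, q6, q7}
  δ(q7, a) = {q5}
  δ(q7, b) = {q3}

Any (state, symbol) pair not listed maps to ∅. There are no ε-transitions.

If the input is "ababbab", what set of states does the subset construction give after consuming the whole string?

Start in {q1}.
Read 'a': {q1} → {q1, q3}.
Read 'b': {q1, q3} → {q4, q5, q7}.
Read 'a': {q4, q5, q7} → {q1, q4, q5, q6, q7}.
Read 'b': {q1, q4, q5, q6, q7} → {q3, q4, q5, q6, q7}.
Read 'b': {q3, q4, q5, q6, q7} → {q3, q4, q5, q6, q7}.
Read 'a': {q3, q4, q5, q6, q7} → {q1, q4, q5, q6, q7}.
Read 'b': {q1, q4, q5, q6, q7} → {q3, q4, q5, q6, q7}.

{q3, q4, q5, q6, q7}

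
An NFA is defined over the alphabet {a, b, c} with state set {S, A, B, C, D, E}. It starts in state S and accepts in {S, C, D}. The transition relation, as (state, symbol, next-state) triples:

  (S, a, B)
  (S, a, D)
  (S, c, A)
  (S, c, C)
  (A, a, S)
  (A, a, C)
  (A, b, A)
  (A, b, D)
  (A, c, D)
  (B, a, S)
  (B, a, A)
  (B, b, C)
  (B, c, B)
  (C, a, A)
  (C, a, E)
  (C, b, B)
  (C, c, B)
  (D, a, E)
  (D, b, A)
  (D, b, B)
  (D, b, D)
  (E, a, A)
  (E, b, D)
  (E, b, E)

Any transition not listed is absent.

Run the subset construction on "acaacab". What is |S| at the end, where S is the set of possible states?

Start in {S}.
Read 'a': S→{B, D}; now {B, D}.
Read 'c': B→{B}, D→∅; now {B}.
Read 'a': B→{S, A}; now {S, A}.
Read 'a': S→{B, D}, A→{S, C}; now {S, B, C, D}.
Read 'c': S→{A, C}, B→{B}, C→{B}, D→∅; now {A, B, C}.
Read 'a': A→{S, C}, B→{S, A}, C→{A, E}; now {S, A, C, E}.
Read 'b': S→∅, A→{A, D}, C→{B}, E→{D, E}; now {A, B, D, E}.
That set has 4 states.

4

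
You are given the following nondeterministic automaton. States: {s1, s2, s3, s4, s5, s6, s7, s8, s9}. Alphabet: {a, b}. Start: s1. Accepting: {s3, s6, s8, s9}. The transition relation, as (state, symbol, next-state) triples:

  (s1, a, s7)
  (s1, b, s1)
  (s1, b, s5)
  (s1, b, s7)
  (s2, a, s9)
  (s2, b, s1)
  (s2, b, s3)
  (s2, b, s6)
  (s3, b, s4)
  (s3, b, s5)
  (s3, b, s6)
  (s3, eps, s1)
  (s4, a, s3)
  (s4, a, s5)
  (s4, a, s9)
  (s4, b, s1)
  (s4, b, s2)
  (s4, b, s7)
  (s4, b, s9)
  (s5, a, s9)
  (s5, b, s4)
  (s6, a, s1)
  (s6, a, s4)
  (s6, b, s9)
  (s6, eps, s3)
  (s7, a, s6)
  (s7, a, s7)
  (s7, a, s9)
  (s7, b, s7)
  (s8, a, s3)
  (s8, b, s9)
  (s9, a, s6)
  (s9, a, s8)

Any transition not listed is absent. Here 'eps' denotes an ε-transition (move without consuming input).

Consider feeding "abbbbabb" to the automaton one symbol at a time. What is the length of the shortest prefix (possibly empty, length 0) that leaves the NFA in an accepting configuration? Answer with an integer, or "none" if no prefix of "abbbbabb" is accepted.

6

Start in {s1}.
Read 'a': s1→{s7}; now {s7}.
Read 'b': s7→{s7}; now {s7}.
Read 'b': s7→{s7}; now {s7}.
Read 'b': s7→{s7}; now {s7}.
Read 'b': s7→{s7}; now {s7}.
Read 'a': s7→{s6, s7, s9}; union {s6, s7, s9}; ε-closure = {s1, s3, s6, s7, s9}.
None of the earlier sets intersect F, but {s1, s3, s6, s7, s9} does.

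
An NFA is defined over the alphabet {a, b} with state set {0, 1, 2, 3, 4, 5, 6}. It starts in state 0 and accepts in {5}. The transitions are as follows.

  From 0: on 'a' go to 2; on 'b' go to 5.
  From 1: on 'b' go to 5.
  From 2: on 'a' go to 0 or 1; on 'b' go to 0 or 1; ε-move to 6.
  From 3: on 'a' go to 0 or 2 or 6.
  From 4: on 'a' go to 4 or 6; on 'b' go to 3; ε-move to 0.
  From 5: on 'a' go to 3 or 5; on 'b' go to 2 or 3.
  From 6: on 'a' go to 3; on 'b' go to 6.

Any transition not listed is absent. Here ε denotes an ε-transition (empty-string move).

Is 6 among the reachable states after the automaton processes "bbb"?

Start in {0}.
Read 'b': 0→{5}; now {5}.
Read 'b': 5→{2, 3}; union {2, 3}; ε-closure = {2, 3, 6}.
Read 'b': 2→{0, 1}, 3→∅, 6→{6}; now {0, 1, 6}.
State 6 is in {0, 1, 6}.

Yes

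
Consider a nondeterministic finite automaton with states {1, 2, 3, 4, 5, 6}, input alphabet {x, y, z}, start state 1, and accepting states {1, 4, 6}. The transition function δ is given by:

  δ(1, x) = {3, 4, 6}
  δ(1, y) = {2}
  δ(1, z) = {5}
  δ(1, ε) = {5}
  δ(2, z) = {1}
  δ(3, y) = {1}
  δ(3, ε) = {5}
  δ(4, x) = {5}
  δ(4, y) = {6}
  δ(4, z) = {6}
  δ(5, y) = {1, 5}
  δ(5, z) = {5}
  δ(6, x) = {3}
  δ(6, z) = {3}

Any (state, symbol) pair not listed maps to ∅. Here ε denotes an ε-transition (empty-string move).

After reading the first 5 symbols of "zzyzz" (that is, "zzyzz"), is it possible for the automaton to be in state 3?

No

Start: ε-closure({1}) = {1, 5}.
Read 'z': 1→{5}, 5→{5}; now {5}.
Read 'z': 5→{5}; now {5}.
Read 'y': 5→{1, 5}; now {1, 5}.
Read 'z': 1→{5}, 5→{5}; now {5}.
Read 'z': 5→{5}; now {5}.
State 3 is not in {5}.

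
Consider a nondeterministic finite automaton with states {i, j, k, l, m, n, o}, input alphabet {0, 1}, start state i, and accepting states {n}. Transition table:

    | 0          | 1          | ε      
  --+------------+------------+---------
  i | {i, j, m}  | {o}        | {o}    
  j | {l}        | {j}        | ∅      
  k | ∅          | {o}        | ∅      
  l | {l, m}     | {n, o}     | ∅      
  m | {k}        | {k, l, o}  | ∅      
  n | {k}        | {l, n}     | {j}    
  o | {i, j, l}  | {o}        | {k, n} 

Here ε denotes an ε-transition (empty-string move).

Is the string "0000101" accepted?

Start: ε-closure({i}) = {i, j, k, n, o}.
Read '0': i→{i, j, m}, j→{l}, k→∅, n→{k}, o→{i, j, l}; union {i, j, k, l, m}; ε-closure = {i, j, k, l, m, n, o}.
Read '0': i→{i, j, m}, j→{l}, k→∅, l→{l, m}, m→{k}, n→{k}, o→{i, j, l}; union {i, j, k, l, m}; ε-closure = {i, j, k, l, m, n, o}.
Read '0': i→{i, j, m}, j→{l}, k→∅, l→{l, m}, m→{k}, n→{k}, o→{i, j, l}; union {i, j, k, l, m}; ε-closure = {i, j, k, l, m, n, o}.
Read '0': i→{i, j, m}, j→{l}, k→∅, l→{l, m}, m→{k}, n→{k}, o→{i, j, l}; union {i, j, k, l, m}; ε-closure = {i, j, k, l, m, n, o}.
Read '1': i→{o}, j→{j}, k→{o}, l→{n, o}, m→{k, l, o}, n→{l, n}, o→{o}; now {j, k, l, n, o}.
Read '0': j→{l}, k→∅, l→{l, m}, n→{k}, o→{i, j, l}; union {i, j, k, l, m}; ε-closure = {i, j, k, l, m, n, o}.
Read '1': i→{o}, j→{j}, k→{o}, l→{n, o}, m→{k, l, o}, n→{l, n}, o→{o}; now {j, k, l, n, o}.
The final set {j, k, l, n, o} contains the accepting state n.

Yes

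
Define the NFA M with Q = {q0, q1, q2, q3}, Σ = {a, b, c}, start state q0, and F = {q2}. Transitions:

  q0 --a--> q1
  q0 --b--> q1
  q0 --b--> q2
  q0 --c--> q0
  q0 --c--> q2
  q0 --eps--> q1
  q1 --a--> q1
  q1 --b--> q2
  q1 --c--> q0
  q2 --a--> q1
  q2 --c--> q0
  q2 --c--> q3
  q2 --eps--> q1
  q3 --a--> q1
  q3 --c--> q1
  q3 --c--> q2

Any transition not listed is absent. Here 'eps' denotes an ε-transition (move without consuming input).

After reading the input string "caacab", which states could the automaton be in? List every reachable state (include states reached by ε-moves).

{q1, q2}

Start: ε-closure({q0}) = {q0, q1}.
Read 'c': q0→{q0, q2}, q1→{q0}; union {q0, q2}; ε-closure = {q0, q1, q2}.
Read 'a': q0→{q1}, q1→{q1}, q2→{q1}; now {q1}.
Read 'a': q1→{q1}; now {q1}.
Read 'c': q1→{q0}; union {q0}; ε-closure = {q0, q1}.
Read 'a': q0→{q1}, q1→{q1}; now {q1}.
Read 'b': q1→{q2}; union {q2}; ε-closure = {q1, q2}.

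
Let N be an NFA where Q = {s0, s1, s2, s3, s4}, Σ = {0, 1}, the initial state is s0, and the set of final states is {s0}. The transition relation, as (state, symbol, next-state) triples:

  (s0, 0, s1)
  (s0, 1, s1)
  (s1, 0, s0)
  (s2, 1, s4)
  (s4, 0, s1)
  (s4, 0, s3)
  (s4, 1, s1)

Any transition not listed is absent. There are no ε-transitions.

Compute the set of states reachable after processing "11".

∅

Start in {s0}.
Read '1': {s0} → {s1}.
Read '1': {s1} → ∅.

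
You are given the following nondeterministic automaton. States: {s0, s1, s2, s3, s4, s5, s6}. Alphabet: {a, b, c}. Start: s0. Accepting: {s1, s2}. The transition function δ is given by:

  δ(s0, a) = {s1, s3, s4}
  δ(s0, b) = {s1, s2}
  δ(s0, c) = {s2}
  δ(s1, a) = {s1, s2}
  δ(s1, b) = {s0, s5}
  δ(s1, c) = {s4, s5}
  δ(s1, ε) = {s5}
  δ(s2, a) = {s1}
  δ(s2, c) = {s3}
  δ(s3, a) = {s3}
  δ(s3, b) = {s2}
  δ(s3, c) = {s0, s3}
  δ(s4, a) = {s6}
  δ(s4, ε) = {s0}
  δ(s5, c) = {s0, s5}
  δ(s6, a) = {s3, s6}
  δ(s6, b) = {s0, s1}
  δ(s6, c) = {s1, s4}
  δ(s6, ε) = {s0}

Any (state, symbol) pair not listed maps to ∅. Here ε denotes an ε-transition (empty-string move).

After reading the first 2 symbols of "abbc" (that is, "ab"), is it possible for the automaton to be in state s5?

Yes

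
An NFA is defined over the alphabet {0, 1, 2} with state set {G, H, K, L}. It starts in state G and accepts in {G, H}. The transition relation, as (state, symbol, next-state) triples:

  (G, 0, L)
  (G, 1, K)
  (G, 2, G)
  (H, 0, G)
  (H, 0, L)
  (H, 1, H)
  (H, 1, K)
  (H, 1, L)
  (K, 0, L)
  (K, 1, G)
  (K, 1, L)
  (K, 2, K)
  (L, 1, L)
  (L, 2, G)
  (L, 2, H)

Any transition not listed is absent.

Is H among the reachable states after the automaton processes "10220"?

No

Start in {G}.
Read '1': G→{K}; now {K}.
Read '0': K→{L}; now {L}.
Read '2': L→{G, H}; now {G, H}.
Read '2': G→{G}, H→∅; now {G}.
Read '0': G→{L}; now {L}.
State H is not in {L}.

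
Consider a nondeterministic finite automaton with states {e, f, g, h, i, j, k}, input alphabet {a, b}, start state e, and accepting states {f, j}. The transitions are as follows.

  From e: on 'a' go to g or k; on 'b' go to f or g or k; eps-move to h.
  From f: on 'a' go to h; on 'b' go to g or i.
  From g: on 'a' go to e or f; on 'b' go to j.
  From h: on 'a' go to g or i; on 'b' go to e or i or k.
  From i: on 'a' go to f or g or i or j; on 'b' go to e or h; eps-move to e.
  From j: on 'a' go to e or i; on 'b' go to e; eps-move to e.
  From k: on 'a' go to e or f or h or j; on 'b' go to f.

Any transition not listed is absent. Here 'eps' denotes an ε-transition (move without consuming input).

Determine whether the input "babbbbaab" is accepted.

Start: ε-closure({e}) = {e, h}.
Read 'b': e→{f, g, k}, h→{e, i, k}; union {e, f, g, i, k}; ε-closure = {e, f, g, h, i, k}.
Read 'a': e→{g, k}, f→{h}, g→{e, f}, h→{g, i}, i→{f, g, i, j}, k→{e, f, h, j}; now {e, f, g, h, i, j, k}.
Read 'b': e→{f, g, k}, f→{g, i}, g→{j}, h→{e, i, k}, i→{e, h}, j→{e}, k→{f}; now {e, f, g, h, i, j, k}.
Read 'b': e→{f, g, k}, f→{g, i}, g→{j}, h→{e, i, k}, i→{e, h}, j→{e}, k→{f}; now {e, f, g, h, i, j, k}.
Read 'b': e→{f, g, k}, f→{g, i}, g→{j}, h→{e, i, k}, i→{e, h}, j→{e}, k→{f}; now {e, f, g, h, i, j, k}.
Read 'b': e→{f, g, k}, f→{g, i}, g→{j}, h→{e, i, k}, i→{e, h}, j→{e}, k→{f}; now {e, f, g, h, i, j, k}.
Read 'a': e→{g, k}, f→{h}, g→{e, f}, h→{g, i}, i→{f, g, i, j}, j→{e, i}, k→{e, f, h, j}; now {e, f, g, h, i, j, k}.
Read 'a': e→{g, k}, f→{h}, g→{e, f}, h→{g, i}, i→{f, g, i, j}, j→{e, i}, k→{e, f, h, j}; now {e, f, g, h, i, j, k}.
Read 'b': e→{f, g, k}, f→{g, i}, g→{j}, h→{e, i, k}, i→{e, h}, j→{e}, k→{f}; now {e, f, g, h, i, j, k}.
The final set {e, f, g, h, i, j, k} contains the accepting states f, j.

Yes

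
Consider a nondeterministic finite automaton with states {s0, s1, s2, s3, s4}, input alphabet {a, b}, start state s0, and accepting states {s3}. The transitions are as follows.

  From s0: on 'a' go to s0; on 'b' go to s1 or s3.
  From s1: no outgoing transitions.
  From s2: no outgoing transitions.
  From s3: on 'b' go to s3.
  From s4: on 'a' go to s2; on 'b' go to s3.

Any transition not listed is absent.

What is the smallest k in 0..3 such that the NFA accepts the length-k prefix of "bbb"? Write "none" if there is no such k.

1

Start in {s0}.
Read 'b': {s0} → {s1, s3}.
None of the earlier sets intersect F, but {s1, s3} does.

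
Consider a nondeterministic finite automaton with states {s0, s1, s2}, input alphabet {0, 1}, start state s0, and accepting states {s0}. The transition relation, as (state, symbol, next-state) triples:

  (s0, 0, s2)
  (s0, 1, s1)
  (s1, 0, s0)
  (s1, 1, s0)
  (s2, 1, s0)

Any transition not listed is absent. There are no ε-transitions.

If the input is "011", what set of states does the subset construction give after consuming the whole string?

{s1}

Start in {s0}.
Read '0': s0→{s2}; now {s2}.
Read '1': s2→{s0}; now {s0}.
Read '1': s0→{s1}; now {s1}.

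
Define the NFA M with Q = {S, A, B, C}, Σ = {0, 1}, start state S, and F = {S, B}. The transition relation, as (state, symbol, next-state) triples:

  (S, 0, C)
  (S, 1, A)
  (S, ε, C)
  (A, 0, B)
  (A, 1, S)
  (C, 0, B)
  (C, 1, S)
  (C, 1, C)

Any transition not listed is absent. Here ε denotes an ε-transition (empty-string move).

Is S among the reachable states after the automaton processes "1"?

Start: ε-closure({S}) = {S, C}.
Read '1': {S, C} → {S, A, C}.
State S is in {S, A, C}.

Yes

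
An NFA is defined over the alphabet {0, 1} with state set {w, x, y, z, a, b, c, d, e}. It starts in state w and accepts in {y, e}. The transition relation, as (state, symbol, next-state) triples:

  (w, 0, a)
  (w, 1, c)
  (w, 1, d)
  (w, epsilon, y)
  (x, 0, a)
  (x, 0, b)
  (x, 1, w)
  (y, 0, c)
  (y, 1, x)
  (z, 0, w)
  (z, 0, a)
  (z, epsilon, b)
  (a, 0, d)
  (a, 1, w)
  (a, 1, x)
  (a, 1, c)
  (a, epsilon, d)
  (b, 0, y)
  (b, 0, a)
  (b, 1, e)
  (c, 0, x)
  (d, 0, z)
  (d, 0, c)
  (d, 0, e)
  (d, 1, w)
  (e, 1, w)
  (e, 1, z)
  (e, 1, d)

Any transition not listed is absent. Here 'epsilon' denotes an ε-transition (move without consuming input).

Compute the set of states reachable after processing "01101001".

{w, x, y, z, b, c, d, e}

Start: ε-closure({w}) = {w, y}.
Read '0': {w, y} → {a, c, d}.
Read '1': {a, c, d} → {w, x, y, c}.
Read '1': {w, x, y, c} → {w, x, y, c, d}.
Read '0': {w, x, y, c, d} → {x, z, a, b, c, d, e}.
Read '1': {x, z, a, b, c, d, e} → {w, x, y, z, b, c, d, e}.
Read '0': {w, x, y, z, b, c, d, e} → {w, x, y, z, a, b, c, d, e}.
Read '0': {w, x, y, z, a, b, c, d, e} → {w, x, y, z, a, b, c, d, e}.
Read '1': {w, x, y, z, a, b, c, d, e} → {w, x, y, z, b, c, d, e}.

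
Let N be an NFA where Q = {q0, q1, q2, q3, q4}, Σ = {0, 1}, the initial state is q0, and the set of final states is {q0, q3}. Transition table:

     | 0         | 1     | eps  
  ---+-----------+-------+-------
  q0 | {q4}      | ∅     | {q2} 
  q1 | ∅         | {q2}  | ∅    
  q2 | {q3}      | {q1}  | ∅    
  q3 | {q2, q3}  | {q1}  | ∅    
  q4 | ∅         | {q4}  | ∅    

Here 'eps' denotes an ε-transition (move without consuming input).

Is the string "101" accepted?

No

Start: ε-closure({q0}) = {q0, q2}.
Read '1': q0→∅, q2→{q1}; now {q1}.
Read '0': q1→∅; now ∅.
The set is empty and remains empty for the remaining 1 symbol.
The final set ∅ contains no accepting state.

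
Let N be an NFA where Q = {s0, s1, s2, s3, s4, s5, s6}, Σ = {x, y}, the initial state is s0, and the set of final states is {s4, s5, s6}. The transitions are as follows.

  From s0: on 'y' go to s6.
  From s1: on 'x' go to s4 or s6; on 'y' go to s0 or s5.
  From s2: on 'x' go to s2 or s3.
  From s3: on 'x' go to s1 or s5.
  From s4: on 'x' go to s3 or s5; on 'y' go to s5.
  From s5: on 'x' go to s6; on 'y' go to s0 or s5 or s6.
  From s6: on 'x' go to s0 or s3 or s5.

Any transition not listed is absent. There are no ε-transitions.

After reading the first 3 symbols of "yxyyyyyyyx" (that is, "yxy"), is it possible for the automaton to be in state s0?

Yes

Start in {s0}.
Read 'y': {s0} → {s6}.
Read 'x': {s6} → {s0, s3, s5}.
Read 'y': {s0, s3, s5} → {s0, s5, s6}.
State s0 is in {s0, s5, s6}.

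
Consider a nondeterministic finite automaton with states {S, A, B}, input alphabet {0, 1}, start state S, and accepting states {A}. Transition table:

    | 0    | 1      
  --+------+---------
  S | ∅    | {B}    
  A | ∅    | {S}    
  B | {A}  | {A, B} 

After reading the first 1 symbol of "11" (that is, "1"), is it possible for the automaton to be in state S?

No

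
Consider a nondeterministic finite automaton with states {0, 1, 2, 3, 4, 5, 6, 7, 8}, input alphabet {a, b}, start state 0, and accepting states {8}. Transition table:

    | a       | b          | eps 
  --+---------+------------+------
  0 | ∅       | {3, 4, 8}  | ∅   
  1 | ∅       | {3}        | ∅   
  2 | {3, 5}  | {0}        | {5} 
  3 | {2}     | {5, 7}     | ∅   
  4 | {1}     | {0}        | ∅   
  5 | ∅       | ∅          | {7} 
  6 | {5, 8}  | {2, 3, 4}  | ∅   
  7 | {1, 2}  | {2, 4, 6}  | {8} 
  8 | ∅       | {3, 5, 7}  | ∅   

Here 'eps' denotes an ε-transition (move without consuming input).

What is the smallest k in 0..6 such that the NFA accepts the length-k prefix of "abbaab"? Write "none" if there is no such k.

Start in {0}.
Read 'a': 0→∅; now ∅.
The set is empty and remains empty for the remaining 5 symbols.
No reachable set along the way intersects F.

none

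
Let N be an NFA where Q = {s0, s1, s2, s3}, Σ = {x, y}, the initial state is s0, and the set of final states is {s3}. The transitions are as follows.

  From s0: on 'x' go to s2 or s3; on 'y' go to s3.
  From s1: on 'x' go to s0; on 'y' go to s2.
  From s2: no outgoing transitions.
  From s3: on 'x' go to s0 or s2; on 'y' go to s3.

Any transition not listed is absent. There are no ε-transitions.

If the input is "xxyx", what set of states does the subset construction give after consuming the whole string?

{s0, s2}

Start in {s0}.
Read 'x': s0→{s2, s3}; now {s2, s3}.
Read 'x': s2→∅, s3→{s0, s2}; now {s0, s2}.
Read 'y': s0→{s3}, s2→∅; now {s3}.
Read 'x': s3→{s0, s2}; now {s0, s2}.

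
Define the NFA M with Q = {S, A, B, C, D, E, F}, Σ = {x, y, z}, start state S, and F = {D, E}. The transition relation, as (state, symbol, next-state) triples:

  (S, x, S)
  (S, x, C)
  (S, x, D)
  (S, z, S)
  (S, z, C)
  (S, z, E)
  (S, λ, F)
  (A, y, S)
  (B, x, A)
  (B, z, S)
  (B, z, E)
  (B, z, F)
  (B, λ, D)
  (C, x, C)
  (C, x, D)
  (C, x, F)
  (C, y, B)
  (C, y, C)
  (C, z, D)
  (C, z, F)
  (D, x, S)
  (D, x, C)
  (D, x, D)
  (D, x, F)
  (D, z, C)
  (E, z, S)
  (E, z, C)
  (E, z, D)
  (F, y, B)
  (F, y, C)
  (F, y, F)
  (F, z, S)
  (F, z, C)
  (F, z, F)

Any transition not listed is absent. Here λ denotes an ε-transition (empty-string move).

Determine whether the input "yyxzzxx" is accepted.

Yes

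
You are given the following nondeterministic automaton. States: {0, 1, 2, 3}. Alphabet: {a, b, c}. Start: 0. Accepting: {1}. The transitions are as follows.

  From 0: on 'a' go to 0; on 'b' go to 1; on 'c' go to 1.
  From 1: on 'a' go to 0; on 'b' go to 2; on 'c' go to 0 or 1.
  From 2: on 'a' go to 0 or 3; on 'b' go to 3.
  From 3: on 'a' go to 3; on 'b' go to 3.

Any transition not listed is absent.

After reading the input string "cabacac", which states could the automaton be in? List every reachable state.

Start in {0}.
Read 'c': 0→{1}; now {1}.
Read 'a': 1→{0}; now {0}.
Read 'b': 0→{1}; now {1}.
Read 'a': 1→{0}; now {0}.
Read 'c': 0→{1}; now {1}.
Read 'a': 1→{0}; now {0}.
Read 'c': 0→{1}; now {1}.

{1}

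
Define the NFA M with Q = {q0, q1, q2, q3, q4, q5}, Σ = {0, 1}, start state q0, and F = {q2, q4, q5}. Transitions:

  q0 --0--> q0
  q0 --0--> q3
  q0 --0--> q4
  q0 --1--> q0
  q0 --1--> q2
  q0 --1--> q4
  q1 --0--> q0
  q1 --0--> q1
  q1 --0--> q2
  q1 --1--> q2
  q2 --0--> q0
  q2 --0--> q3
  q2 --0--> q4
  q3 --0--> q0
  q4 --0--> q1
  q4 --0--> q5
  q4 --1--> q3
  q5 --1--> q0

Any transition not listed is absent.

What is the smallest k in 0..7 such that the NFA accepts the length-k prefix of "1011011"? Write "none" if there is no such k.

1

Start in {q0}.
Read '1': {q0} → {q0, q2, q4}.
None of the earlier sets intersect F, but {q0, q2, q4} does.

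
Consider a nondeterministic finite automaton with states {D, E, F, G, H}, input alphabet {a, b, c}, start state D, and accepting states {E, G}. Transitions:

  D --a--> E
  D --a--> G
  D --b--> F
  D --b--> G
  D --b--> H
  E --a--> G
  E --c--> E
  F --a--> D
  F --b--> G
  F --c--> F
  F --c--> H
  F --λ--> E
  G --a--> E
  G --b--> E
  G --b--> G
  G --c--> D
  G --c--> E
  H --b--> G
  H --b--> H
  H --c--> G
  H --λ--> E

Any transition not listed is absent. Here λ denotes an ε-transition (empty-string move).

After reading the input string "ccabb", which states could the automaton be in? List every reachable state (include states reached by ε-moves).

∅

Start in {D}.
Read 'c': D→∅; now ∅.
The set is empty and remains empty for the remaining 4 symbols.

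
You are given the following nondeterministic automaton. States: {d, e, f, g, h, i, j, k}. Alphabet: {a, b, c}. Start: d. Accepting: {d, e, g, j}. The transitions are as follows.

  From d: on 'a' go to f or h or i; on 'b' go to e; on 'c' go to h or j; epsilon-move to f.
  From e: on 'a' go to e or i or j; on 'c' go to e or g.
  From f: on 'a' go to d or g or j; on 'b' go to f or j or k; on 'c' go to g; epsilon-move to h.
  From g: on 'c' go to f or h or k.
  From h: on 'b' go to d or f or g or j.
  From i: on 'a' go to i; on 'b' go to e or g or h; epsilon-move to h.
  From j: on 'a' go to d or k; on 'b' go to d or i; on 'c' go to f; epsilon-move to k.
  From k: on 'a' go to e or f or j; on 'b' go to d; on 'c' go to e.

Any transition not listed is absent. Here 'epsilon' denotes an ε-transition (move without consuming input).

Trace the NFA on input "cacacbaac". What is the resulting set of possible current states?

{e, f, g, h, j, k}

Start: ε-closure({d}) = {d, f, h}.
Read 'c': {d, f, h} → {g, h, j, k}.
Read 'a': {g, h, j, k} → {d, e, f, h, j, k}.
Read 'c': {d, e, f, h, j, k} → {e, f, g, h, j, k}.
Read 'a': {e, f, g, h, j, k} → {d, e, f, g, h, i, j, k}.
Read 'c': {d, e, f, g, h, i, j, k} → {e, f, g, h, j, k}.
Read 'b': {e, f, g, h, j, k} → {d, f, g, h, i, j, k}.
Read 'a': {d, f, g, h, i, j, k} → {d, e, f, g, h, i, j, k}.
Read 'a': {d, e, f, g, h, i, j, k} → {d, e, f, g, h, i, j, k}.
Read 'c': {d, e, f, g, h, i, j, k} → {e, f, g, h, j, k}.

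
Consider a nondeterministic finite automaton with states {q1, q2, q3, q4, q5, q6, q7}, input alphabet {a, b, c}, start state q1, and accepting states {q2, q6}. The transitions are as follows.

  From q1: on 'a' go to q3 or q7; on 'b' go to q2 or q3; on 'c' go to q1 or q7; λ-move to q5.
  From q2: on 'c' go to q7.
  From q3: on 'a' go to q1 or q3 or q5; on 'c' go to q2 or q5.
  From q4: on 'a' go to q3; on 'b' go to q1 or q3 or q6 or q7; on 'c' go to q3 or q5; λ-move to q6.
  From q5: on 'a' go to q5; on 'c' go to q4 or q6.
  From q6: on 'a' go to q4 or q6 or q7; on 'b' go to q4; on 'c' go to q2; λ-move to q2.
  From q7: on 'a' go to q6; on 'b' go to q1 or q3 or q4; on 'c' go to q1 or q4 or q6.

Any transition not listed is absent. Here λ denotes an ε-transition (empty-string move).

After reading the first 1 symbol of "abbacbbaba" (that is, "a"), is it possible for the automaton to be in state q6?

Start: ε-closure({q1}) = {q1, q5}.
Read 'a': {q1, q5} → {q3, q5, q7}.
State q6 is not in {q3, q5, q7}.

No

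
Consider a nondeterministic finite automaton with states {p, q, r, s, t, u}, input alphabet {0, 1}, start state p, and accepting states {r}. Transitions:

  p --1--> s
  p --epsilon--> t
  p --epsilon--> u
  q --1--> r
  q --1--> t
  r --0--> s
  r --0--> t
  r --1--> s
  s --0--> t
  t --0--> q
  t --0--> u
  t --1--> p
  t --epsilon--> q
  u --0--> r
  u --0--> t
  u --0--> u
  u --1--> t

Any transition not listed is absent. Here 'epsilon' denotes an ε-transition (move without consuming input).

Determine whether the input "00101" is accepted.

Start: ε-closure({p}) = {p, q, t, u}.
Read '0': {p, q, t, u} → {q, r, t, u}.
Read '0': {q, r, t, u} → {q, r, s, t, u}.
Read '1': {q, r, s, t, u} → {p, q, r, s, t, u}.
Read '0': {p, q, r, s, t, u} → {q, r, s, t, u}.
Read '1': {q, r, s, t, u} → {p, q, r, s, t, u}.
The final set {p, q, r, s, t, u} contains the accepting state r.

Yes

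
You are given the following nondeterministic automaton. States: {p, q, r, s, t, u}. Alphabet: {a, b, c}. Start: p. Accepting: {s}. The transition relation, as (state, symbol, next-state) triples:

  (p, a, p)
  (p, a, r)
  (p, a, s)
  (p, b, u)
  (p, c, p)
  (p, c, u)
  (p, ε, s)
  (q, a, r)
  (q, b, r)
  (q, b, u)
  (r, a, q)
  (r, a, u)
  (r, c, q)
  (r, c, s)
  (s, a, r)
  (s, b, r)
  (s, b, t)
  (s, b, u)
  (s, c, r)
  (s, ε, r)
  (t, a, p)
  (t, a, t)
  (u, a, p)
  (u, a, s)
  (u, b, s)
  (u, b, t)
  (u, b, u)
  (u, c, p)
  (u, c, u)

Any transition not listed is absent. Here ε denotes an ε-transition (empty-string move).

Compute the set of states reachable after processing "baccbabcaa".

{p, q, r, s, u}

Start: ε-closure({p}) = {p, r, s}.
Read 'b': {p, r, s} → {r, t, u}.
Read 'a': {r, t, u} → {p, q, r, s, t, u}.
Read 'c': {p, q, r, s, t, u} → {p, q, r, s, u}.
Read 'c': {p, q, r, s, u} → {p, q, r, s, u}.
Read 'b': {p, q, r, s, u} → {r, s, t, u}.
Read 'a': {r, s, t, u} → {p, q, r, s, t, u}.
Read 'b': {p, q, r, s, t, u} → {r, s, t, u}.
Read 'c': {r, s, t, u} → {p, q, r, s, u}.
Read 'a': {p, q, r, s, u} → {p, q, r, s, u}.
Read 'a': {p, q, r, s, u} → {p, q, r, s, u}.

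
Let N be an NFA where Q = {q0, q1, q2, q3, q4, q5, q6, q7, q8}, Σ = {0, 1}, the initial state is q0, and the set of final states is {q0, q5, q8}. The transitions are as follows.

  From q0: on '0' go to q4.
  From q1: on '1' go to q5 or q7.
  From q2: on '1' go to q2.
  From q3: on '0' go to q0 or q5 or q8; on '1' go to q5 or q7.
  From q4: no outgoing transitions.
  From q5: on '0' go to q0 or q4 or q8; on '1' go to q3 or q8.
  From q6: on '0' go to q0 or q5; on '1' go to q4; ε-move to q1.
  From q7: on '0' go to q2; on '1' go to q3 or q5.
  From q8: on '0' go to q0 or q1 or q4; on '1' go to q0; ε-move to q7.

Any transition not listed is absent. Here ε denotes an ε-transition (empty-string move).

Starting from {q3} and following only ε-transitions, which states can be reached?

{q3}

Begin with {q3}.
No ε-moves leave this set, so the closure equals the set itself.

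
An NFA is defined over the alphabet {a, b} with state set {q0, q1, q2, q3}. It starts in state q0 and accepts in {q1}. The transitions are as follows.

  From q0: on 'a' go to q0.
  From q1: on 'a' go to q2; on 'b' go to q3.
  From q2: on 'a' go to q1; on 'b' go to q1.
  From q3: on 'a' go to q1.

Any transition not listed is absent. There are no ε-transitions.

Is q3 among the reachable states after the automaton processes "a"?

Start in {q0}.
Read 'a': q0→{q0}; now {q0}.
State q3 is not in {q0}.

No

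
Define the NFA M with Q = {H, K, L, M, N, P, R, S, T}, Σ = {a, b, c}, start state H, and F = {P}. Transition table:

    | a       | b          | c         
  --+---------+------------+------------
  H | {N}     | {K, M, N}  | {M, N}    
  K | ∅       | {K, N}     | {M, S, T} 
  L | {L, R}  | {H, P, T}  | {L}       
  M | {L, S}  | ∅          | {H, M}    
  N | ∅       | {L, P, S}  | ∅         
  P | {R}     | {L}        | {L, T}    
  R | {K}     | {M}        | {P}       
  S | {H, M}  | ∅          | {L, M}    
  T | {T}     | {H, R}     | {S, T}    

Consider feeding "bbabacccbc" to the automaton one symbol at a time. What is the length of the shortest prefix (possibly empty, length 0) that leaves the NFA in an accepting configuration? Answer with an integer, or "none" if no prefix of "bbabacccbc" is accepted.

2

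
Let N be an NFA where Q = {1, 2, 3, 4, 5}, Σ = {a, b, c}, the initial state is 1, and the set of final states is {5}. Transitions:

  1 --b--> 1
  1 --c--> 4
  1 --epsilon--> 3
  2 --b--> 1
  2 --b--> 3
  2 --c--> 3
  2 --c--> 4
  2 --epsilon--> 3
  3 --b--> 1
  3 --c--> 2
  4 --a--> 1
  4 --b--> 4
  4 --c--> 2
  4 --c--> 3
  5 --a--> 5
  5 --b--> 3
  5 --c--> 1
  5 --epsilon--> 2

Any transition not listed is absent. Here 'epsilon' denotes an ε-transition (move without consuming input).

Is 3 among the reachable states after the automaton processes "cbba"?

Start: ε-closure({1}) = {1, 3}.
Read 'c': 1→{4}, 3→{2}; union {2, 4}; ε-closure = {2, 3, 4}.
Read 'b': 2→{1, 3}, 3→{1}, 4→{4}; now {1, 3, 4}.
Read 'b': 1→{1}, 3→{1}, 4→{4}; union {1, 4}; ε-closure = {1, 3, 4}.
Read 'a': 1→∅, 3→∅, 4→{1}; union {1}; ε-closure = {1, 3}.
State 3 is in {1, 3}.

Yes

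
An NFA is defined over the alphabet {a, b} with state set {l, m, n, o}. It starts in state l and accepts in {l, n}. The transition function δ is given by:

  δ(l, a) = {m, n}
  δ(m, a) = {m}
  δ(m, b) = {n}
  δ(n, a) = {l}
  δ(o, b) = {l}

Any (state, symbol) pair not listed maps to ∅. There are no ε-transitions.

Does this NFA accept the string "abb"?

Start in {l}.
Read 'a': l→{m, n}; now {m, n}.
Read 'b': m→{n}, n→∅; now {n}.
Read 'b': n→∅; now ∅.
The final set ∅ contains no accepting state.

No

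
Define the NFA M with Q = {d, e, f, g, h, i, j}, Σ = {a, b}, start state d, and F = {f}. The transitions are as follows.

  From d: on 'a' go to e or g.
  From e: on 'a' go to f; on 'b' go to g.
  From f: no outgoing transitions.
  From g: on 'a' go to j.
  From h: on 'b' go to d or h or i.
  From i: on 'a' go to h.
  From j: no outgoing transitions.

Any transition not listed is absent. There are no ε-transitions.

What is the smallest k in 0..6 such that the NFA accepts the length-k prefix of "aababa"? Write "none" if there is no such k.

Start in {d}.
Read 'a': d→{e, g}; now {e, g}.
Read 'a': e→{f}, g→{j}; now {f, j}.
None of the earlier sets intersect F, but {f, j} does.

2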